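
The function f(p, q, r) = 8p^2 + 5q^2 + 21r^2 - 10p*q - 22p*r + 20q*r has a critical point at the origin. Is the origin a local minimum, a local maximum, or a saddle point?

local minimum

The Hessian at the origin is H = [[16, -10, -22], [-10, 10, 20], [-22, 20, 42]].
Congruent diagonalization of H (simultaneous row and column reduction) yields pivots 16, 15/4, 4/3.
Counting signs: 3 positive.
H is positive definite, so the origin is a strict local minimum.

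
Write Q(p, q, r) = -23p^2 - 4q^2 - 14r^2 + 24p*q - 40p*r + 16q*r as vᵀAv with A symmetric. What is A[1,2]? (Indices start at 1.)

The coefficient of p·q in Q is 24. For a symmetric A this equals A[1,2] + A[2,1] = 2·A[1,2].
So A[1,2] = 24/2 = 12.

12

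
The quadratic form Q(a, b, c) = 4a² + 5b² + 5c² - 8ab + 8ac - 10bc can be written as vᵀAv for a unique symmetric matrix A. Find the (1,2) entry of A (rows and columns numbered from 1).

-4

The coefficient of a·b in Q is -8. For a symmetric A this equals A[1,2] + A[2,1] = 2·A[1,2].
So A[1,2] = -8/2 = -4.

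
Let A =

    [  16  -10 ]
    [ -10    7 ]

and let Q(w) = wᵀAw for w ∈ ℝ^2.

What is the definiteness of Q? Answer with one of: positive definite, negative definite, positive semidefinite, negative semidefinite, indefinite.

Row-reducing A symmetrically gives the diagonal entries 16, 3/4.
So there are 2 positive pivots.
Hence Q is positive definite.

positive definite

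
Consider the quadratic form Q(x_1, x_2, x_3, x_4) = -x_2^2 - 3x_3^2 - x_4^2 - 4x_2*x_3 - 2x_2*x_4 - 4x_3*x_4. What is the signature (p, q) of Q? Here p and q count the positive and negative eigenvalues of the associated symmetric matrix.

(1, 1)

The associated matrix is A = [[0, 0, 0, 0], [0, -1, -2, -1], [0, -2, -3, -2], [0, -1, -2, -1]].
Applying the same elementary operations to the rows and columns of A produces a congruent diagonal matrix with entries 0, -1, 1, 0.
Counting signs: 1 positive, 1 negative, 2 zero.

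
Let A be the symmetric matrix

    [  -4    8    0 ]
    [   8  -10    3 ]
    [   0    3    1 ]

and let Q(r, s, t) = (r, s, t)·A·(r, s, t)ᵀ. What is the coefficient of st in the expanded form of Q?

The coefficient of st is A[2,3] + A[3,2] = 2·3 = 6.

6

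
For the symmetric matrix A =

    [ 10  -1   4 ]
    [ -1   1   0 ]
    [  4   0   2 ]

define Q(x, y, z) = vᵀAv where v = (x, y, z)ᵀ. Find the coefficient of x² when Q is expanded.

The coefficient of x² is the diagonal entry A[1,1] = 10.

10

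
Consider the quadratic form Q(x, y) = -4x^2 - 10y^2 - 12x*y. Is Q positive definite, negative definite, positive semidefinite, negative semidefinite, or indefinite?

The symmetric matrix of Q is A = [[-4, -6], [-6, -10]].
Leading principal minors: Δ_1 = -4, Δ_2 = 4.
The signs alternate starting with Δ_1 < 0, so by Sylvester's criterion Q is negative definite.

negative definite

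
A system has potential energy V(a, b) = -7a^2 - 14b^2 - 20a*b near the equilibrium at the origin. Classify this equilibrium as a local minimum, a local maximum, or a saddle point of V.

saddle point

The Hessian at the origin is H = [[-14, -20], [-20, -28]].
det H = -14·-28 − (-20)² = -8 < 0, so H is indefinite.
Therefore the origin is a saddle point.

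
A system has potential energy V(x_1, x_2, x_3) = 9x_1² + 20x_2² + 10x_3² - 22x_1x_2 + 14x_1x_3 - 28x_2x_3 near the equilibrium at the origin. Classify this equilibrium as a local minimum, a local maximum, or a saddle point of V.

The Hessian at the origin is H = [[18, -22, 14], [-22, 40, -28], [14, -28, 20]].
An LDLᵀ factorisation of H has diagonal entries 18, 118/9, 4/59.
That gives 3 positive pivots.
H is positive definite, so the origin is a strict local minimum.

local minimum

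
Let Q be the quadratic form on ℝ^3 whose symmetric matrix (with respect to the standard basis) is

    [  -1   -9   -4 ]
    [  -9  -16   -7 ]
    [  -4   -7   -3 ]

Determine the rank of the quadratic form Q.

Applying the same elementary operations to the rows and columns of A produces a congruent diagonal matrix with entries -1, 65, 4/65.
That gives 2 positive, 1 negative pivots.
The rank is the number of nonzero pivots: 3.

3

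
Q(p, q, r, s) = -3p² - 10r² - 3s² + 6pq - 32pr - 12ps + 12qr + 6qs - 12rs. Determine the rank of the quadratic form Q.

4

The associated matrix is A = [[-3, 3, -16, -6], [3, 0, 6, 3], [-16, 6, -10, -6], [-6, 3, -6, -3]].
Applying the same elementary operations to the rows and columns of A produces a congruent diagonal matrix with entries -3, 3, 42, -2/21.
So there are 2 positive, 2 negative pivots.
The rank is the number of nonzero pivots: 4.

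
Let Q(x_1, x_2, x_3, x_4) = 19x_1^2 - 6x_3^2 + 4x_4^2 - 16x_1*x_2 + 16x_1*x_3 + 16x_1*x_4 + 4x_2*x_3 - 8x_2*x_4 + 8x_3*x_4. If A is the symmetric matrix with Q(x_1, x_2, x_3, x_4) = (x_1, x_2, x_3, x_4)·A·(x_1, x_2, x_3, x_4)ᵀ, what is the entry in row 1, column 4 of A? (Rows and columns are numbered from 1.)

8

The coefficient of x_1·x_4 in Q is 16. For a symmetric A this equals A[1,4] + A[4,1] = 2·A[1,4].
So A[1,4] = 16/2 = 8.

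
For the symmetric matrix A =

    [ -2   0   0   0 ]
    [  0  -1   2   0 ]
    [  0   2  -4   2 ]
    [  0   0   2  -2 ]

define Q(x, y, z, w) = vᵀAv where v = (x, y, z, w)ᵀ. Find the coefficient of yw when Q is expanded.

The coefficient of yw is A[2,4] + A[4,2] = 2·0 = 0.

0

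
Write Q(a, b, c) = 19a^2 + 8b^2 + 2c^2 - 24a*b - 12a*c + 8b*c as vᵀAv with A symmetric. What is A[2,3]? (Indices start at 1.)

The coefficient of b·c in Q is 8. For a symmetric A this equals A[2,3] + A[3,2] = 2·A[2,3].
So A[2,3] = 8/2 = 4.

4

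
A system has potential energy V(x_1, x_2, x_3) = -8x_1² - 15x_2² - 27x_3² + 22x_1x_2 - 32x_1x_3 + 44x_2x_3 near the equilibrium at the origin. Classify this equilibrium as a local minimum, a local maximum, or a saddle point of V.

saddle point

The Hessian at the origin is H = [[-16, 22, -32], [22, -30, 44], [-32, 44, -54]].
Symmetric row and column elimination reduces H to a congruent diagonal form with pivots -16, 1/4, 10.
Counting signs: 2 positive, 1 negative.
H is indefinite, so the origin is a saddle point.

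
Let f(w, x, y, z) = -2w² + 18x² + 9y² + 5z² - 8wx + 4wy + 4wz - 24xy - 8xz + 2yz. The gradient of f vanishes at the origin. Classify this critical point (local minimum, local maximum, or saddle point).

saddle point

The Hessian at the origin is H = [[-4, -8, 4, 4], [-8, 36, -24, -8], [4, -24, 18, 2], [4, -8, 2, 10]].
Congruent diagonalization of H (simultaneous row and column reduction) yields pivots -4, 52, 30/13, 8/3.
So there are 3 positive, 1 negative pivots.
H is indefinite, so the origin is a saddle point.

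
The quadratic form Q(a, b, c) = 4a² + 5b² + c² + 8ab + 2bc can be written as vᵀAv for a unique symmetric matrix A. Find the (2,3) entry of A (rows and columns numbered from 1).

1

The coefficient of b·c in Q is 2. For a symmetric A this equals A[2,3] + A[3,2] = 2·A[2,3].
So A[2,3] = 2/2 = 1.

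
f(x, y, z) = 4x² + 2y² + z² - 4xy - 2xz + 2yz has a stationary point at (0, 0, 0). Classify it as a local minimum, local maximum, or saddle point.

local minimum

The Hessian at the origin is H = [[8, -4, -2], [-4, 4, 2], [-2, 2, 2]].
Congruent diagonalization of H (simultaneous row and column reduction) yields pivots 8, 2, 1.
Counting signs: 3 positive.
H is positive definite, so the origin is a strict local minimum.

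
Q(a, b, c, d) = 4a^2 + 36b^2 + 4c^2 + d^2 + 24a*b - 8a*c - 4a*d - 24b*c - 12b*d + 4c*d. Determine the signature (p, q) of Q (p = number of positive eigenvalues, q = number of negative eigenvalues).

(1, 0)

The symmetric matrix is A = [[4, 12, -4, -2], [12, 36, -12, -6], [-4, -12, 4, 2], [-2, -6, 2, 1]].
Congruent diagonalization of A (simultaneous row and column reduction) yields pivots 4, 0, 0, 0.
That gives 1 positive, 3 zero pivots.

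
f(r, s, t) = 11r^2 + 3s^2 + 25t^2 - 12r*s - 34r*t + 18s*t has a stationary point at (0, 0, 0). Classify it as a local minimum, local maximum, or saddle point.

The Hessian at the origin is H = [[22, -12, -34], [-12, 6, 18], [-34, 18, 50]].
Symmetric row and column elimination reduces H to a congruent diagonal form with pivots 22, -6/11, -2.
So there are 1 positive, 2 negative pivots.
H is indefinite, so the origin is a saddle point.

saddle point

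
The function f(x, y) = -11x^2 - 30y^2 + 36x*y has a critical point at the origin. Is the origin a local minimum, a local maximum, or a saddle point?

The Hessian at the origin is H = [[-22, 36], [36, -60]].
det H = -22·-60 − (36)² = 24 > 0 and H[1,1] = -22 < 0, so H is negative definite.
Therefore the origin is a local maximum.

local maximum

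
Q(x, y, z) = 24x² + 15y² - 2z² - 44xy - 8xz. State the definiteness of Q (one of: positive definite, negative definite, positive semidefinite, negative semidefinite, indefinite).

The associated matrix is A = [[24, -22, -4], [-22, 15, 0], [-4, 0, -2]].
Symmetric row and column elimination reduces A to a congruent diagonal form with pivots 24, -31/6, -2/31.
Counting signs: 1 positive, 2 negative.
Hence Q is indefinite.

indefinite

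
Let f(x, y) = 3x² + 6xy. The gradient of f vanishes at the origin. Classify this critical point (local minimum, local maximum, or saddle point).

The Hessian at the origin is H = [[6, 6], [6, 0]].
det H = 6·0 − (6)² = -36 < 0, so H is indefinite.
Therefore the origin is a saddle point.

saddle point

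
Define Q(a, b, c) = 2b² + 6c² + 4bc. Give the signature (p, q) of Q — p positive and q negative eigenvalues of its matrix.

(2, 0)

Write A = [[0, 0, 0], [0, 2, 2], [0, 2, 6]].
Congruent diagonalization of A (simultaneous row and column reduction) yields pivots 0, 2, 4.
That gives 2 positive, 1 zero pivots.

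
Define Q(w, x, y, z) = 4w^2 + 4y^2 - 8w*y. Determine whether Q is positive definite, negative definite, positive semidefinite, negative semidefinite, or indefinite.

positive semidefinite

Write A = [[4, 0, -4, 0], [0, 0, 0, 0], [-4, 0, 4, 0], [0, 0, 0, 0]].
Symmetric row and column elimination reduces A to a congruent diagonal form with pivots 4, 0, 0, 0.
So there are 1 positive, 3 zero pivots.
Hence Q is positive semidefinite.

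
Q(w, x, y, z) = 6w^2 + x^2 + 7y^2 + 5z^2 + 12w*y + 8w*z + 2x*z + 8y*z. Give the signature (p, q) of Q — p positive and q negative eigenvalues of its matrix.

(4, 0)

Write A = [[6, 0, 6, 4], [0, 1, 0, 1], [6, 0, 7, 4], [4, 1, 4, 5]].
Symmetric row and column elimination reduces A to a congruent diagonal form with pivots 6, 1, 1, 4/3.
So there are 4 positive pivots.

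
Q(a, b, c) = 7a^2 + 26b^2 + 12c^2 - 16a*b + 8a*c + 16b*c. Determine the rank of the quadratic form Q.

3

The symmetric matrix is A = [[7, -8, 4], [-8, 26, 8], [4, 8, 12]].
An LDLᵀ factorisation of A has diagonal entries 7, 118/7, 20/59.
Counting signs: 3 positive.
The rank is the number of nonzero pivots: 3.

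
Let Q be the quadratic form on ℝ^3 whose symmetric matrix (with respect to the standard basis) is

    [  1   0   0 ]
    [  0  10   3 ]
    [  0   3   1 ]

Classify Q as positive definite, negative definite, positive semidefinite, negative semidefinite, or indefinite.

positive definite

Leading principal minors: Δ_1 = 1, Δ_2 = 10, Δ_3 = 1.
All leading principal minors are positive, so by Sylvester's criterion Q is positive definite.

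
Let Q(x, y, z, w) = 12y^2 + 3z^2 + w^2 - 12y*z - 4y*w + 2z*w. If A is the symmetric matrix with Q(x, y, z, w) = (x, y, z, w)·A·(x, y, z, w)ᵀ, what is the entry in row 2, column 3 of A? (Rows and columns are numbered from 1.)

The coefficient of y·z in Q is -12. For a symmetric A this equals A[2,3] + A[3,2] = 2·A[2,3].
So A[2,3] = -12/2 = -6.

-6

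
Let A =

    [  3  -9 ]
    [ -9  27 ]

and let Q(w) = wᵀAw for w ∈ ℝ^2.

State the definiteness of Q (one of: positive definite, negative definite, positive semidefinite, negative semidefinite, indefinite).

For the 2×2 matrix [[3, -9], [-9, 27]]: det = 3·27 − (-9)² = 0, trace = 30.
det = 0 so one eigenvalue is zero; the form is semidefinite with the sign of the trace.

positive semidefinite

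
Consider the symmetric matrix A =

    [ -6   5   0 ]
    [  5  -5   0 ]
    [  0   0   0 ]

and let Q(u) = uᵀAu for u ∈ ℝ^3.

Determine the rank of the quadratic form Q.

2

Symmetric row and column elimination reduces A to a congruent diagonal form with pivots -6, -5/6, 0.
So there are 2 negative, 1 zero pivots.
The rank is the number of nonzero pivots: 2.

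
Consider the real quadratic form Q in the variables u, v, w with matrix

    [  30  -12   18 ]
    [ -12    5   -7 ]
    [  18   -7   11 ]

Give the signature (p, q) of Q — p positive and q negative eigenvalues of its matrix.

Row-reducing A symmetrically gives the diagonal entries 30, 1/5, 0.
So there are 2 positive, 1 zero pivots.

(2, 0)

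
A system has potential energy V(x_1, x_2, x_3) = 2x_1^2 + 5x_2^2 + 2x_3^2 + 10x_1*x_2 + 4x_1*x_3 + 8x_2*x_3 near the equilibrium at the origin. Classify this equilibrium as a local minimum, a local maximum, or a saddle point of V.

The Hessian at the origin is H = [[4, 10, 4], [10, 10, 8], [4, 8, 4]].
Congruent diagonalization of H (simultaneous row and column reduction) yields pivots 4, -15, 4/15.
Counting signs: 2 positive, 1 negative.
H is indefinite, so the origin is a saddle point.

saddle point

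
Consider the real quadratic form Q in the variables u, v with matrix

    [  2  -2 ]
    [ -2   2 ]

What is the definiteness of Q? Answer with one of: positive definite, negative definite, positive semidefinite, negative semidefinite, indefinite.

positive semidefinite

Row-reducing A symmetrically gives the diagonal entries 2, 0.
Counting signs: 1 positive, 1 zero.
Hence Q is positive semidefinite.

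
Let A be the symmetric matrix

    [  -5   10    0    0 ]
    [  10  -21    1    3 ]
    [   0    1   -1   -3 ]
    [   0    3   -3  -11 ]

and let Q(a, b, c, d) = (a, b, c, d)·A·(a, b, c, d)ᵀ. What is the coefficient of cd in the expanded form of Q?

The coefficient of cd is A[3,4] + A[4,3] = 2·(-3) = -6.

-6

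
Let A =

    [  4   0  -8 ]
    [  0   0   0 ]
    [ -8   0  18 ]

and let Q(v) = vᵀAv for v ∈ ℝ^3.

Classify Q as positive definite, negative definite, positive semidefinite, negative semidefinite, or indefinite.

positive semidefinite

Congruent diagonalization of A (simultaneous row and column reduction) yields pivots 4, 0, 2.
So there are 2 positive, 1 zero pivots.
Hence Q is positive semidefinite.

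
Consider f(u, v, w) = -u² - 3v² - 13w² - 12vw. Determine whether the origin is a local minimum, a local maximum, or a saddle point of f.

local maximum

The Hessian at the origin is H = [[-2, 0, 0], [0, -6, -12], [0, -12, -26]].
Symmetric row and column elimination reduces H to a congruent diagonal form with pivots -2, -6, -2.
So there are 3 negative pivots.
H is negative definite, so the origin is a strict local maximum.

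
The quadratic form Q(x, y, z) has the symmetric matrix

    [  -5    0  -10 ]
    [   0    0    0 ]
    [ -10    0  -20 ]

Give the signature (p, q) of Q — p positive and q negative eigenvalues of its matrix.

Congruent diagonalization of A (simultaneous row and column reduction) yields pivots -5, 0, 0.
That gives 1 negative, 2 zero pivots.

(0, 1)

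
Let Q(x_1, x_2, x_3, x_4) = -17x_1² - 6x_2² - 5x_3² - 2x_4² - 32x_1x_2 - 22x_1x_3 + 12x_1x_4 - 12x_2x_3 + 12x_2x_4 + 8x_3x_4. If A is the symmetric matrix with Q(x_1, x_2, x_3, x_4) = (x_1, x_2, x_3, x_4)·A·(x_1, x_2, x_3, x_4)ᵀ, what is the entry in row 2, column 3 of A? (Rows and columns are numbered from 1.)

-6

The coefficient of x_2·x_3 in Q is -12. For a symmetric A this equals A[2,3] + A[3,2] = 2·A[2,3].
So A[2,3] = -12/2 = -6.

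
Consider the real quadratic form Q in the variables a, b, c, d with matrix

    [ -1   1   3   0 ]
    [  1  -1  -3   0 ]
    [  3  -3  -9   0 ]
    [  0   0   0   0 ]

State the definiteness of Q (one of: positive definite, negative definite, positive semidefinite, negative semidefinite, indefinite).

negative semidefinite

Symmetric row and column elimination reduces A to a congruent diagonal form with pivots -1, 0, 0, 0.
That gives 1 negative, 3 zero pivots.
Hence Q is negative semidefinite.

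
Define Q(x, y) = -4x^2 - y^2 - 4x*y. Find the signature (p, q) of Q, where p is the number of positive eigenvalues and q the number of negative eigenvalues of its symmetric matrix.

(0, 1)

The symmetric matrix is A = [[-4, -2], [-2, -1]].
Symmetric row and column elimination reduces A to a congruent diagonal form with pivots -4, 0.
So there are 1 negative, 1 zero pivots.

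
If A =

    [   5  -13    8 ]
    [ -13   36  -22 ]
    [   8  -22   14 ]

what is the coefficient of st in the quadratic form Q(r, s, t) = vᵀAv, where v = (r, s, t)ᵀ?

-44

The coefficient of st is A[2,3] + A[3,2] = 2·(-22) = -44.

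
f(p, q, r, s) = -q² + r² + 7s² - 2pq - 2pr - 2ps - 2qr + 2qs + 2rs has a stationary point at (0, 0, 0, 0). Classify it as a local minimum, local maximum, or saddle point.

saddle point

The Hessian at the origin is H = [[0, -2, -2, -2], [-2, -2, -2, 2], [-2, -2, 2, 2], [-2, 2, 2, 14]].
H is indefinite, so the origin is a saddle point.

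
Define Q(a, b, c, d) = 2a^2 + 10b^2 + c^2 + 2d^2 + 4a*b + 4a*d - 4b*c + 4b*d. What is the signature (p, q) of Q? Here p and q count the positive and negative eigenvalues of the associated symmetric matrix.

The associated matrix is A = [[2, 2, 0, 2], [2, 10, -2, 2], [0, -2, 1, 0], [2, 2, 0, 2]].
Row-reducing A symmetrically gives the diagonal entries 2, 8, 1/2, 0.
Counting signs: 3 positive, 1 zero.

(3, 0)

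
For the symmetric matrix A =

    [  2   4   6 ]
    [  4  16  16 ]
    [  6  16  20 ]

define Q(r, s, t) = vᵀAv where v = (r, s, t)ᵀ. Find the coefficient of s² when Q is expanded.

The coefficient of s² is the diagonal entry A[2,2] = 16.

16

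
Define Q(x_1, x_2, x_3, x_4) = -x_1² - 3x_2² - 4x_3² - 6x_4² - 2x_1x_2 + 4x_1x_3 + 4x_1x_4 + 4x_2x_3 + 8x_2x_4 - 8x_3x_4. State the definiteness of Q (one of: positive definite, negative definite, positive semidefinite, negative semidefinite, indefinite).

The symmetric matrix is A = [[-1, -1, 2, 2], [-1, -3, 2, 4], [2, 2, -4, -4], [2, 4, -4, -6]].
Row-reducing A symmetrically gives the diagonal entries -1, -2, 0, 0.
That gives 2 negative, 2 zero pivots.
Hence Q is negative semidefinite.

negative semidefinite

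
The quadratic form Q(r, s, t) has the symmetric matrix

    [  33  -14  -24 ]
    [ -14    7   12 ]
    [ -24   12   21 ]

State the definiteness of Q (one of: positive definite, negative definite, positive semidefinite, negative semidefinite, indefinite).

positive definite

An LDLᵀ factorisation of A has diagonal entries 33, 35/33, 3/7.
That gives 3 positive pivots.
Hence Q is positive definite.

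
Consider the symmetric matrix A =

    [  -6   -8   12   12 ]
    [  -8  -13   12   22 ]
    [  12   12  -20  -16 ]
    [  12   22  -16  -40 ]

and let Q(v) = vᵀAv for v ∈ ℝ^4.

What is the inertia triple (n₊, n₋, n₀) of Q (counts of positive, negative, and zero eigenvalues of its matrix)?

Row-reducing A symmetrically gives the diagonal entries -6, -7/3, 76/7, -20/19.
That gives 1 positive, 3 negative pivots.

(1, 3, 0)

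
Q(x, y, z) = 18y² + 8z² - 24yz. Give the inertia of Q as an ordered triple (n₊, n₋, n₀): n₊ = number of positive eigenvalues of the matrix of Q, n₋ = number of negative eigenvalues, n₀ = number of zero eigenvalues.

Write A = [[0, 0, 0], [0, 18, -12], [0, -12, 8]].
Row-reducing A symmetrically gives the diagonal entries 0, 18, 0.
Counting signs: 1 positive, 2 zero.

(1, 0, 2)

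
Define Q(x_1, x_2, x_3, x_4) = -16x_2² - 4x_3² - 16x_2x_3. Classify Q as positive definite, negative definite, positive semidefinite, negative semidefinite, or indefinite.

The symmetric matrix is A = [[0, 0, 0, 0], [0, -16, -8, 0], [0, -8, -4, 0], [0, 0, 0, 0]].
Row-reducing A symmetrically gives the diagonal entries 0, -16, 0, 0.
That gives 1 negative, 3 zero pivots.
Hence Q is negative semidefinite.

negative semidefinite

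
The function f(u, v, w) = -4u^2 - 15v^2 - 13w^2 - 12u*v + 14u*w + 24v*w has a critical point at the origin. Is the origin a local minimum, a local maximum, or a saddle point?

The Hessian at the origin is H = [[-8, -12, 14], [-12, -30, 24], [14, 24, -26]].
Congruent diagonalization of H (simultaneous row and column reduction) yields pivots -8, -12, -3/4.
So there are 3 negative pivots.
H is negative definite, so the origin is a strict local maximum.

local maximum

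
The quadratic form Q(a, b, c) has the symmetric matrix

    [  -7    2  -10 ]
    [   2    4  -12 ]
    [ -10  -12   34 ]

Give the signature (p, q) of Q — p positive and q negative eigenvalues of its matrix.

(1, 1)

Congruent diagonalization of A (simultaneous row and column reduction) yields pivots -7, 32/7, 0.
That gives 1 positive, 1 negative, 1 zero pivots.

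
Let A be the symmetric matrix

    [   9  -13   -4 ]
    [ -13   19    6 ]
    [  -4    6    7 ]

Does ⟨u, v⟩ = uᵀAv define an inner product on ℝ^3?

yes

Leading principal minors: Δ_1 = 9, Δ_2 = 2, Δ_3 = 10.
All leading principal minors are positive, so by Sylvester's criterion Q is positive definite.
⟨·,·⟩ is an inner product exactly when A is positive definite.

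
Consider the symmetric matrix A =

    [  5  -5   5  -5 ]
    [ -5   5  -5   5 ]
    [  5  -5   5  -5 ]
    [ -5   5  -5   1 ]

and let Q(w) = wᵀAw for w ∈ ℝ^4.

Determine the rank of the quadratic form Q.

Applying the same elementary operations to the rows and columns of A produces a congruent diagonal matrix with entries 5, 0, 0, -4.
That gives 1 positive, 1 negative, 2 zero pivots.
The rank is the number of nonzero pivots: 2.

2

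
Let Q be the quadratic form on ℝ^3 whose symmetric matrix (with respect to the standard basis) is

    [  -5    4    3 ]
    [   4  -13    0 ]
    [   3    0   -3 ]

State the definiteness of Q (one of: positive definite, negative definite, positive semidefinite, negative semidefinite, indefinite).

An LDLᵀ factorisation of A has diagonal entries -5, -49/5, -30/49.
That gives 3 negative pivots.
Hence Q is negative definite.

negative definite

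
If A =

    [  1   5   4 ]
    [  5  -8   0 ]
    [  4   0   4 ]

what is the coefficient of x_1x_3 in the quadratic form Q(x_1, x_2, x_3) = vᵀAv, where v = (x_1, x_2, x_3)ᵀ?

8

The coefficient of x_1x_3 is A[1,3] + A[3,1] = 2·4 = 8.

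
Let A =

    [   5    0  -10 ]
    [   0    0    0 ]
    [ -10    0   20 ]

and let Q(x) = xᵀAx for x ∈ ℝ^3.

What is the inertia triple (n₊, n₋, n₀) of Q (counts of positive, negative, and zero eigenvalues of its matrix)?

Congruent diagonalization of A (simultaneous row and column reduction) yields pivots 5, 0, 0.
That gives 1 positive, 2 zero pivots.

(1, 0, 2)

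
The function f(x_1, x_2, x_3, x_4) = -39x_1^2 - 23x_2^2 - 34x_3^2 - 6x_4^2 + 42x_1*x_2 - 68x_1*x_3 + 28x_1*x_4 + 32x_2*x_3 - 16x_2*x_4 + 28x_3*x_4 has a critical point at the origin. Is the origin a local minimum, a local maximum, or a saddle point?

The Hessian at the origin is H = [[-78, 42, -68, 28], [42, -46, 32, -16], [-68, 32, -68, 28], [28, -16, 28, -12]].
Congruent diagonalization of H (simultaneous row and column reduction) yields pivots -78, -304/13, -445/57, -8/89.
So there are 4 negative pivots.
H is negative definite, so the origin is a strict local maximum.

local maximum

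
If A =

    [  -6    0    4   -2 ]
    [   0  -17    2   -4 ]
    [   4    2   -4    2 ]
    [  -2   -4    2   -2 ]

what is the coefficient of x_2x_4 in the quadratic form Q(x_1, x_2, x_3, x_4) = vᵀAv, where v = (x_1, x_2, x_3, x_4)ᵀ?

-8

The coefficient of x_2x_4 is A[2,4] + A[4,2] = 2·(-4) = -8.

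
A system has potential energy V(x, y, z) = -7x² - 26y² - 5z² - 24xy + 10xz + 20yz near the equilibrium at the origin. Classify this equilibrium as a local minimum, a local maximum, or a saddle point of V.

The Hessian at the origin is H = [[-14, -24, 10], [-24, -52, 20], [10, 20, -10]].
Symmetric row and column elimination reduces H to a congruent diagonal form with pivots -14, -76/7, -40/19.
Counting signs: 3 negative.
H is negative definite, so the origin is a strict local maximum.

local maximum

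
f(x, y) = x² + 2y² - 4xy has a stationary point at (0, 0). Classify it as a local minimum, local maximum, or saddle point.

saddle point

The Hessian at the origin is H = [[2, -4], [-4, 4]].
det H = 2·4 − (-4)² = -8 < 0, so H is indefinite.
Therefore the origin is a saddle point.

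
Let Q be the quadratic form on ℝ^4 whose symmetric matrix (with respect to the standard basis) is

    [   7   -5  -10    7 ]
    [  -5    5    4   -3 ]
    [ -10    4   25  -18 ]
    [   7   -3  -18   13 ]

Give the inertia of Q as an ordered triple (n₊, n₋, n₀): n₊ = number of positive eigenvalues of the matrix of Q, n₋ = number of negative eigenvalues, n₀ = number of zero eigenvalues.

An LDLᵀ factorisation of A has diagonal entries 7, 10/7, 19/5, -4/19.
Counting signs: 3 positive, 1 negative.

(3, 1, 0)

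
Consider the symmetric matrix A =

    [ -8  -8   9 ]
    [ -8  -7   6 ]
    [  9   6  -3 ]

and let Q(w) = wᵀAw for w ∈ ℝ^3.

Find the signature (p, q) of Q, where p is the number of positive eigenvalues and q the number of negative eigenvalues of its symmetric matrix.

(1, 2)

Row-reducing A symmetrically gives the diagonal entries -8, 1, -15/8.
So there are 1 positive, 2 negative pivots.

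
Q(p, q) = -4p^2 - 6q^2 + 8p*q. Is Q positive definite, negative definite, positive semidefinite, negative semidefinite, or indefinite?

negative definite

The symmetric matrix of Q is A = [[-4, 4], [4, -6]].
Leading principal minors: Δ_1 = -4, Δ_2 = 8.
The signs alternate starting with Δ_1 < 0, so by Sylvester's criterion Q is negative definite.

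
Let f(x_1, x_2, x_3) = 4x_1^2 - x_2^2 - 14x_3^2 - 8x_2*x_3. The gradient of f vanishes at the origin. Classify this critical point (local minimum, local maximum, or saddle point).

The Hessian at the origin is H = [[8, 0, 0], [0, -2, -8], [0, -8, -28]].
Symmetric row and column elimination reduces H to a congruent diagonal form with pivots 8, -2, 4.
Counting signs: 2 positive, 1 negative.
H is indefinite, so the origin is a saddle point.

saddle point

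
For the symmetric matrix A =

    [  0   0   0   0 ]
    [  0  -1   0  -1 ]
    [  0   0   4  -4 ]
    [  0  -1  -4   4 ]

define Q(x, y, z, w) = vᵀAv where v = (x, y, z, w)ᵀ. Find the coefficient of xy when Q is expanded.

0

The coefficient of xy is A[1,2] + A[2,1] = 2·0 = 0.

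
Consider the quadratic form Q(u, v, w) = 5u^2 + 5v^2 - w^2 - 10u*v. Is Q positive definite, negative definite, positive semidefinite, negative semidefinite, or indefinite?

The symmetric matrix is A = [[5, -5, 0], [-5, 5, 0], [0, 0, -1]].
Congruent diagonalization of A (simultaneous row and column reduction) yields pivots 5, 0, -1.
Counting signs: 1 positive, 1 negative, 1 zero.
Hence Q is indefinite.

indefinite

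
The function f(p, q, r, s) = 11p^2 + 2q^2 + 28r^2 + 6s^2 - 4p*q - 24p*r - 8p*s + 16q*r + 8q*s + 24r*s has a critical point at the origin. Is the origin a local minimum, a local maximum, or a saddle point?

The Hessian at the origin is H = [[22, -4, -24, -8], [-4, 4, 16, 8], [-24, 16, 56, 24], [-8, 8, 24, 12]].
Symmetric row and column elimination reduces H to a congruent diagonal form with pivots 22, 36/11, -104/9, 20/13.
So there are 3 positive, 1 negative pivots.
H is indefinite, so the origin is a saddle point.

saddle point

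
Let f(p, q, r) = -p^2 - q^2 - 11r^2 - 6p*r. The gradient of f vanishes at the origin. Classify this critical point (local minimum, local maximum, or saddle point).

The Hessian at the origin is H = [[-2, 0, -6], [0, -2, 0], [-6, 0, -22]].
Row-reducing H symmetrically gives the diagonal entries -2, -2, -4.
So there are 3 negative pivots.
H is negative definite, so the origin is a strict local maximum.

local maximum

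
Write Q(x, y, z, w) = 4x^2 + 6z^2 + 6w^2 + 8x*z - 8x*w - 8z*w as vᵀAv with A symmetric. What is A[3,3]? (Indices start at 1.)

6

The coefficient of z^2 in Q is 6, and that is exactly A[3,3].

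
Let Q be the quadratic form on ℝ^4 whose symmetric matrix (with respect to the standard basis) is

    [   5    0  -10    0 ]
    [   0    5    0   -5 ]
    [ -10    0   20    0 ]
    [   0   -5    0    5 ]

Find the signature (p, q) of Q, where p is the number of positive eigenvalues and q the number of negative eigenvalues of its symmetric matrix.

(2, 0)

Applying the same elementary operations to the rows and columns of A produces a congruent diagonal matrix with entries 5, 5, 0, 0.
That gives 2 positive, 2 zero pivots.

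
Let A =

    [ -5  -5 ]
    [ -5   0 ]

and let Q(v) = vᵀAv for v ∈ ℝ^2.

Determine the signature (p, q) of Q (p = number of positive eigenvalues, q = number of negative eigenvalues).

(1, 1)

An LDLᵀ factorisation of A has diagonal entries -5, 5.
So there are 1 positive, 1 negative pivots.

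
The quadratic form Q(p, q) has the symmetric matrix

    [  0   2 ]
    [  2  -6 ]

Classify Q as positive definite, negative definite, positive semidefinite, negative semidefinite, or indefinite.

For the 2×2 matrix [[0, 2], [2, -6]]: det = 0·-6 − (2)² = -4, trace = -6.
det < 0 so the eigenvalues have opposite signs; the form is indefinite.

indefinite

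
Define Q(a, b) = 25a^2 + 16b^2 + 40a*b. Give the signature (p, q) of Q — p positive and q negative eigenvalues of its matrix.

The associated matrix is A = [[25, 20], [20, 16]].
Congruent diagonalization of A (simultaneous row and column reduction) yields pivots 25, 0.
That gives 1 positive, 1 zero pivots.

(1, 0)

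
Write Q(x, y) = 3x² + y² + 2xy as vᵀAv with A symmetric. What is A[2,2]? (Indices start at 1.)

1

The coefficient of y² in Q is 1, and that is exactly A[2,2].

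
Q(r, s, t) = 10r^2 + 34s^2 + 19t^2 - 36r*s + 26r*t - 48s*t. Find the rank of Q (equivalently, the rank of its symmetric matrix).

3

The associated matrix is A = [[10, -18, 13], [-18, 34, -24], [13, -24, 19]].
An LDLᵀ factorisation of A has diagonal entries 10, 8/5, 15/8.
So there are 3 positive pivots.
The rank is the number of nonzero pivots: 3.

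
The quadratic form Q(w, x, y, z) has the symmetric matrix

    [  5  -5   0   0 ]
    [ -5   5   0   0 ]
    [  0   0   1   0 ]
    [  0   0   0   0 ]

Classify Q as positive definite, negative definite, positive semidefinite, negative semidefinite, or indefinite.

Symmetric row and column elimination reduces A to a congruent diagonal form with pivots 5, 0, 1, 0.
That gives 2 positive, 2 zero pivots.
Hence Q is positive semidefinite.

positive semidefinite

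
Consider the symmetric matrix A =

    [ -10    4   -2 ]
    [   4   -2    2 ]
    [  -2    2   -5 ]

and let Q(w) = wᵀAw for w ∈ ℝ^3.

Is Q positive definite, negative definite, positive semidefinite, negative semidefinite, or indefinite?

Symmetric row and column elimination reduces A to a congruent diagonal form with pivots -10, -2/5, -1.
Counting signs: 3 negative.
Hence Q is negative definite.

negative definite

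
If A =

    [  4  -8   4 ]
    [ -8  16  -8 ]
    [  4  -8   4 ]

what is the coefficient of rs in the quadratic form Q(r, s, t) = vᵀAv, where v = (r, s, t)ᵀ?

The coefficient of rs is A[1,2] + A[2,1] = 2·(-8) = -16.

-16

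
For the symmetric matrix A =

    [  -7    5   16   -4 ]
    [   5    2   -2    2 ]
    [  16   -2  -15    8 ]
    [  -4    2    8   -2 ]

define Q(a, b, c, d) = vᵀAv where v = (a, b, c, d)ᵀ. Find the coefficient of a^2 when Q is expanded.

The coefficient of a^2 is the diagonal entry A[1,1] = -7.

-7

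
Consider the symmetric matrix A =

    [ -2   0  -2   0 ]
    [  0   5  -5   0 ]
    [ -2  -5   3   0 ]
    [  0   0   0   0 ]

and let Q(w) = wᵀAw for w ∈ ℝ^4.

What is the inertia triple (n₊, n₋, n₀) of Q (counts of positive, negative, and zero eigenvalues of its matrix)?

(1, 1, 2)

Row-reducing A symmetrically gives the diagonal entries -2, 5, 0, 0.
So there are 1 positive, 1 negative, 2 zero pivots.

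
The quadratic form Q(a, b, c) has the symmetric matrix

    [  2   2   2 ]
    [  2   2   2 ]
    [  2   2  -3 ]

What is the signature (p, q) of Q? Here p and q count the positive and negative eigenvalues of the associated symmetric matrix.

Row-reducing A symmetrically gives the diagonal entries 2, 0, -5.
So there are 1 positive, 1 negative, 1 zero pivots.

(1, 1)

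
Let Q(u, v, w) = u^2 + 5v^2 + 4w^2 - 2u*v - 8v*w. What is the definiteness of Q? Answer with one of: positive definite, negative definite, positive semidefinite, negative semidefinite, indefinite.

Write A = [[1, -1, 0], [-1, 5, -4], [0, -4, 4]].
Congruent diagonalization of A (simultaneous row and column reduction) yields pivots 1, 4, 0.
So there are 2 positive, 1 zero pivots.
Hence Q is positive semidefinite.

positive semidefinite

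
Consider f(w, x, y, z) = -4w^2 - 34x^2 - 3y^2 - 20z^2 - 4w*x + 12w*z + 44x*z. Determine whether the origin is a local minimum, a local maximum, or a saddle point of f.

The Hessian at the origin is H = [[-8, -4, 0, 12], [-4, -68, 0, 44], [0, 0, -6, 0], [12, 44, 0, -40]].
Symmetric row and column elimination reduces H to a congruent diagonal form with pivots -8, -66, -6, -4/33.
Counting signs: 4 negative.
H is negative definite, so the origin is a strict local maximum.

local maximum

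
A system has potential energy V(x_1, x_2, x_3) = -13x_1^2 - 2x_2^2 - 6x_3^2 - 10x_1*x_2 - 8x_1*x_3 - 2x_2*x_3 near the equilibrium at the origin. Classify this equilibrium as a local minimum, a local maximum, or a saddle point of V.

local maximum

The Hessian at the origin is H = [[-26, -10, -8], [-10, -4, -2], [-8, -2, -12]].
Applying the same elementary operations to the rows and columns of H produces a congruent diagonal matrix with entries -26, -2/13, -2.
Counting signs: 3 negative.
H is negative definite, so the origin is a strict local maximum.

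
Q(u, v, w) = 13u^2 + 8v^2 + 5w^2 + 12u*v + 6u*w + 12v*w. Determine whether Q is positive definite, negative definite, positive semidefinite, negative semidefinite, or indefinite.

The symmetric matrix is A = [[13, 6, 3], [6, 8, 6], [3, 6, 5]].
Congruent diagonalization of A (simultaneous row and column reduction) yields pivots 13, 68/13, 4/17.
That gives 3 positive pivots.
Hence Q is positive definite.

positive definite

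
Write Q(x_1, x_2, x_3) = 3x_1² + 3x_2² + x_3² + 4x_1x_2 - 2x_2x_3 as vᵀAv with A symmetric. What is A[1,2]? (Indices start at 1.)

The coefficient of x_1·x_2 in Q is 4. For a symmetric A this equals A[1,2] + A[2,1] = 2·A[1,2].
So A[1,2] = 4/2 = 2.

2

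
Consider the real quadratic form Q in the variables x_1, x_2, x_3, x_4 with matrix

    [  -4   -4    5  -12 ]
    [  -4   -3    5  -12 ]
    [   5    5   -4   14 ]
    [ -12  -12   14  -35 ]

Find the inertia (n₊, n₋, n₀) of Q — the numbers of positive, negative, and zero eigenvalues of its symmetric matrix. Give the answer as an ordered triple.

(3, 1, 0)

Row-reducing A symmetrically gives the diagonal entries -4, 1, 9/4, 5/9.
That gives 3 positive, 1 negative pivots.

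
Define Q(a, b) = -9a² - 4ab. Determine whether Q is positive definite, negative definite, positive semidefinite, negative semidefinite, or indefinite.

The symmetric matrix of Q is [[-9, -2], [-2, 0]].
For the 2×2 matrix [[-9, -2], [-2, 0]]: det = -9·0 − (-2)² = -4, trace = -9.
det < 0 so the eigenvalues have opposite signs; the form is indefinite.

indefinite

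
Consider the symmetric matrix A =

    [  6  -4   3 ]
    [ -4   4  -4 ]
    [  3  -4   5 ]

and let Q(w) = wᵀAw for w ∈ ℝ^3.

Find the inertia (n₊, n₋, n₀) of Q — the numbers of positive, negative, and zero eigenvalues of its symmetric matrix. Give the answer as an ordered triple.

(3, 0, 0)

Symmetric row and column elimination reduces A to a congruent diagonal form with pivots 6, 4/3, 1/2.
So there are 3 positive pivots.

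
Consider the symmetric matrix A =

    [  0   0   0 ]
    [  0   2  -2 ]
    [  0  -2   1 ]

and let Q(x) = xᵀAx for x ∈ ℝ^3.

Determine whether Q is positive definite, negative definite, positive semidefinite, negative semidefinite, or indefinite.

Symmetric row and column elimination reduces A to a congruent diagonal form with pivots 0, 2, -1.
Counting signs: 1 positive, 1 negative, 1 zero.
Hence Q is indefinite.

indefinite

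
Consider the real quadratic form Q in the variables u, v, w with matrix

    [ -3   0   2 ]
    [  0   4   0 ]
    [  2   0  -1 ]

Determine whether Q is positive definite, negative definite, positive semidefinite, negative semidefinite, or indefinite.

indefinite

Symmetric row and column elimination reduces A to a congruent diagonal form with pivots -3, 4, 1/3.
That gives 2 positive, 1 negative pivots.
Hence Q is indefinite.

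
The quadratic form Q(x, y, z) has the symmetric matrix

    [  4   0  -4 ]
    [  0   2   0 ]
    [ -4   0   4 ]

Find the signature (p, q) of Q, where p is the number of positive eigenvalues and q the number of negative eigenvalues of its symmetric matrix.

(2, 0)

Congruent diagonalization of A (simultaneous row and column reduction) yields pivots 4, 2, 0.
So there are 2 positive, 1 zero pivots.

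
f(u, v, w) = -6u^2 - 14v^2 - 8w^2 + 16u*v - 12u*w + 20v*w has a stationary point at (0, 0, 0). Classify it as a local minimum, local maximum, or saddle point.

local maximum

The Hessian at the origin is H = [[-12, 16, -12], [16, -28, 20], [-12, 20, -16]].
Applying the same elementary operations to the rows and columns of H produces a congruent diagonal matrix with entries -12, -20/3, -8/5.
That gives 3 negative pivots.
H is negative definite, so the origin is a strict local maximum.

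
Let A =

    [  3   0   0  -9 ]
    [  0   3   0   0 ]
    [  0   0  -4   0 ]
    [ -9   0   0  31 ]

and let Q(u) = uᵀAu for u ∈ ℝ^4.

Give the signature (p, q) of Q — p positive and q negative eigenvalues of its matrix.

(3, 1)

An LDLᵀ factorisation of A has diagonal entries 3, 3, -4, 4.
So there are 3 positive, 1 negative pivots.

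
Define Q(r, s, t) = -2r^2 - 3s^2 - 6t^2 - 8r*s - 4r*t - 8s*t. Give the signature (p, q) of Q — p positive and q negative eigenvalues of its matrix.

(1, 2)

The associated matrix is A = [[-2, -4, -2], [-4, -3, -4], [-2, -4, -6]].
Applying the same elementary operations to the rows and columns of A produces a congruent diagonal matrix with entries -2, 5, -4.
Counting signs: 1 positive, 2 negative.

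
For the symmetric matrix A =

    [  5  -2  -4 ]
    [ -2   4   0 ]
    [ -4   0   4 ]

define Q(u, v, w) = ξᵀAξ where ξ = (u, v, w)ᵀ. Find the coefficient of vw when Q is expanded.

0

The coefficient of vw is A[2,3] + A[3,2] = 2·0 = 0.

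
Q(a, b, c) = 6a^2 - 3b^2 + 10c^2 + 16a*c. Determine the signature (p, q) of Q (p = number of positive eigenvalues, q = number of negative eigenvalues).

(1, 2)

Write A = [[6, 0, 8], [0, -3, 0], [8, 0, 10]].
Row-reducing A symmetrically gives the diagonal entries 6, -3, -2/3.
Counting signs: 1 positive, 2 negative.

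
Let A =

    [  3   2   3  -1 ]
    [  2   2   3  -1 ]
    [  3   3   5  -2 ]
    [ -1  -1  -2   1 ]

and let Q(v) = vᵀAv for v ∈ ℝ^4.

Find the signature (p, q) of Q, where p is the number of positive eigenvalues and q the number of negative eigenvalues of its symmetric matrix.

(3, 0)

Applying the same elementary operations to the rows and columns of A produces a congruent diagonal matrix with entries 3, 2/3, 1/2, 0.
So there are 3 positive, 1 zero pivots.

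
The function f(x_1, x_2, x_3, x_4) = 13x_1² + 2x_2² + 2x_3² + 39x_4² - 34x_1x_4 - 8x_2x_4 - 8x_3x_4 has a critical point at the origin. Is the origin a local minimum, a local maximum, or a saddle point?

local minimum

The Hessian at the origin is H = [[26, 0, 0, -34], [0, 4, 0, -8], [0, 0, 4, -8], [-34, -8, -8, 78]].
An LDLᵀ factorisation of H has diagonal entries 26, 4, 4, 20/13.
Counting signs: 4 positive.
H is positive definite, so the origin is a strict local minimum.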